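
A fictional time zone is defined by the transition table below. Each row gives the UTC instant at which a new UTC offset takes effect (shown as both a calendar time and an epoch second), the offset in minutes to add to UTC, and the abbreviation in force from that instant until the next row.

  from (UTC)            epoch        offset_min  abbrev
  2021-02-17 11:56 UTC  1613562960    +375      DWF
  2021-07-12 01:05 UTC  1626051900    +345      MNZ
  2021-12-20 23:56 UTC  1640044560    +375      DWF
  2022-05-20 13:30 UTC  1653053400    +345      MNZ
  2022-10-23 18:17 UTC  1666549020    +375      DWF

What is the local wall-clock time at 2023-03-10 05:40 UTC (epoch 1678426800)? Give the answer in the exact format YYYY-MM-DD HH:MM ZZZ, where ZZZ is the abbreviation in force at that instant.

Query: 2023-03-10 05:40 UTC
Rule 5/5 (DWF, +06:15): 2022-10-23 18:17 UTC ≤ query < +∞
5·60 + 40 + 375 = 715 min
715 = 0·1440 + 715; 715 = 11·60 + 55 → 11:55, same day
→ 2023-03-10 11:55 DWF

2023-03-10 11:55 DWF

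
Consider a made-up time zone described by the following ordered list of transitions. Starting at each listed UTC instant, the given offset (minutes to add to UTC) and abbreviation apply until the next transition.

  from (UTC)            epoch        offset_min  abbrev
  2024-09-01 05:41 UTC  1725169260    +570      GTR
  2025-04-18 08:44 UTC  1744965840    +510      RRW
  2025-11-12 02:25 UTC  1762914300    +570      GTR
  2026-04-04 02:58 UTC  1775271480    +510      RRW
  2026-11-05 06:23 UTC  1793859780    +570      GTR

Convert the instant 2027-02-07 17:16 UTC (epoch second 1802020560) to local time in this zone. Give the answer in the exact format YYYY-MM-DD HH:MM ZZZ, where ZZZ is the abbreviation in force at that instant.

2027-02-08 02:46 GTR

Query: 2027-02-07 17:16 UTC
Rule 5/5 (GTR, +09:30): 2026-11-05 06:23 UTC ≤ query < +∞
17·60 + 16 + 570 = 1606 min
1606 = 1·1440 + 166; 166 = 2·60 + 46 → 02:46, 2027-02-07 + 1 day = 2027-02-08
→ 2027-02-08 02:46 GTR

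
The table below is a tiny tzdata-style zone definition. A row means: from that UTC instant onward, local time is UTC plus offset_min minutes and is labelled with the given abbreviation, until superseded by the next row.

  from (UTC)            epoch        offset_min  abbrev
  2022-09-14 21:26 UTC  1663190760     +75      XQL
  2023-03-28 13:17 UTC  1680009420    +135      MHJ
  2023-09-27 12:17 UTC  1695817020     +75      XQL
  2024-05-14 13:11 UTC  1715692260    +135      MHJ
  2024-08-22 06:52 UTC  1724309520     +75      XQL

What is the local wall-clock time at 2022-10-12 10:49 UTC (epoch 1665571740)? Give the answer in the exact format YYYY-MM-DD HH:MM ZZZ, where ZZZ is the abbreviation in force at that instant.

2022-10-12 12:04 XQL

Query: 2022-10-12 10:49 UTC
Rule 1/5 (XQL, +01:15): 2022-09-14 21:26 UTC ≤ query < 2023-03-28 13:17 UTC
10·60 + 49 + 75 = 724 min
724 = 0·1440 + 724; 724 = 12·60 + 4 → 12:04, same day
→ 2022-10-12 12:04 XQL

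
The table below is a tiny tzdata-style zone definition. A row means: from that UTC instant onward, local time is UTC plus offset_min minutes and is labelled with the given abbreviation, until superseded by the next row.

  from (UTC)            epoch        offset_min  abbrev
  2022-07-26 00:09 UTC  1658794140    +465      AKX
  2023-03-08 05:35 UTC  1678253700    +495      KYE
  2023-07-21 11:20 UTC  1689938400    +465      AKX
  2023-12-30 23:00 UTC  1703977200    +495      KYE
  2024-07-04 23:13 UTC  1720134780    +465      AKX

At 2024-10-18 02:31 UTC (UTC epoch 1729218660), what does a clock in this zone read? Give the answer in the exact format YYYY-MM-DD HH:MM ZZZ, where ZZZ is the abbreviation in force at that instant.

Query: 2024-10-18 02:31 UTC
Rule 5/5 (AKX, +07:45): 2024-07-04 23:13 UTC ≤ query < +∞
2·60 + 31 + 465 = 616 min
616 = 0·1440 + 616; 616 = 10·60 + 16 → 10:16, same day
→ 2024-10-18 10:16 AKX

2024-10-18 10:16 AKX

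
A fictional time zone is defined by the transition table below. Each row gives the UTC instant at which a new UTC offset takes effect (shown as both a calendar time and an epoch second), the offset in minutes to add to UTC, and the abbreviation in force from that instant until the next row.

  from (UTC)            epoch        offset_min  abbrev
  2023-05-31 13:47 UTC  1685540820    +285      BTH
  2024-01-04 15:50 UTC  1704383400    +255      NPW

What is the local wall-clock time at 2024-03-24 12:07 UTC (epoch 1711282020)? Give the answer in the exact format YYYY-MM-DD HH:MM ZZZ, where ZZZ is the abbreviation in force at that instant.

2024-03-24 16:22 NPW

Query: 2024-03-24 12:07 UTC
Rule 2/2 (NPW, +04:15): 2024-01-04 15:50 UTC ≤ query < +∞
12·60 + 7 + 255 = 982 min
982 = 0·1440 + 982; 982 = 16·60 + 22 → 16:22, same day
→ 2024-03-24 16:22 NPW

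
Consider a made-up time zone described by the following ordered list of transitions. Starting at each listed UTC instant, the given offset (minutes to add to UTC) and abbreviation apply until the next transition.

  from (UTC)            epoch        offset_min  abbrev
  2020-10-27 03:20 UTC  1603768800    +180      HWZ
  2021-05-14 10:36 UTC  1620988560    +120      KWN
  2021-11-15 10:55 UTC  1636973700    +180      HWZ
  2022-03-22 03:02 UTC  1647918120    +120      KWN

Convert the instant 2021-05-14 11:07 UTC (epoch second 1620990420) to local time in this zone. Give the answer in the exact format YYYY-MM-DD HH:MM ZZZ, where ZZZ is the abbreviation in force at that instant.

Query: 2021-05-14 11:07 UTC
Rule 2/4 (KWN, +02:00): 2021-05-14 10:36 UTC ≤ query < 2021-11-15 10:55 UTC
11·60 + 7 + 120 = 787 min
787 = 0·1440 + 787; 787 = 13·60 + 7 → 13:07, same day
→ 2021-05-14 13:07 KWN

2021-05-14 13:07 KWN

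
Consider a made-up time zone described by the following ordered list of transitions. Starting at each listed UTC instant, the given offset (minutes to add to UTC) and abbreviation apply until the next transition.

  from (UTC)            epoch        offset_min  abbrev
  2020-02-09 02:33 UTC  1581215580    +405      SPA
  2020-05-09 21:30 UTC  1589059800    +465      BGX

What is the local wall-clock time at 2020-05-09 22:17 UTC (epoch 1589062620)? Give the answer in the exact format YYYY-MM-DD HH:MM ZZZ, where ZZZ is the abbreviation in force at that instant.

2020-05-10 06:02 BGX

Query: 2020-05-09 22:17 UTC
Rule 2/2 (BGX, +07:45): 2020-05-09 21:30 UTC ≤ query < +∞
22·60 + 17 + 465 = 1802 min
1802 = 1·1440 + 362; 362 = 6·60 + 2 → 06:02, 2020-05-09 + 1 day = 2020-05-10
→ 2020-05-10 06:02 BGX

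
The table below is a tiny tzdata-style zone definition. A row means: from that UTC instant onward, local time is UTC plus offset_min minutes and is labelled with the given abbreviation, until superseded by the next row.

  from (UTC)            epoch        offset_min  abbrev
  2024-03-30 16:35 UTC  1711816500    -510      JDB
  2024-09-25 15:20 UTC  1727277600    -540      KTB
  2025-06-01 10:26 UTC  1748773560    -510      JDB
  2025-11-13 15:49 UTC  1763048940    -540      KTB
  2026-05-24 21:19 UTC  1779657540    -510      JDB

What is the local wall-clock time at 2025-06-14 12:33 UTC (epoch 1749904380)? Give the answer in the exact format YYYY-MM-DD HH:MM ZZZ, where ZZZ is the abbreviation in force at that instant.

Query: 2025-06-14 12:33 UTC
Rule 3/5 (JDB, -08:30): 2025-06-01 10:26 UTC ≤ query < 2025-11-13 15:49 UTC
12·60 + 33 - 510 = 243 min
243 = 0·1440 + 243; 243 = 4·60 + 3 → 04:03, same day
→ 2025-06-14 04:03 JDB

2025-06-14 04:03 JDB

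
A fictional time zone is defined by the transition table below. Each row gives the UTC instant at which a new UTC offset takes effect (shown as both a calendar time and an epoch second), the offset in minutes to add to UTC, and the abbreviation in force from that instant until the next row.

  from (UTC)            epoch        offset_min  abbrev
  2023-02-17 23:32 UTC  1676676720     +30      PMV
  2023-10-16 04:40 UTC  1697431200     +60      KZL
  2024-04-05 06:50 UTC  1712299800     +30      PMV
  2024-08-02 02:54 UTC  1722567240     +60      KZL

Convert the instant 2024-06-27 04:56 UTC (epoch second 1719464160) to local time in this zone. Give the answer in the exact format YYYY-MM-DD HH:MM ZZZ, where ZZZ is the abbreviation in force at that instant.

2024-06-27 05:26 PMV

Query: 2024-06-27 04:56 UTC
Rule 3/4 (PMV, +00:30): 2024-04-05 06:50 UTC ≤ query < 2024-08-02 02:54 UTC
4·60 + 56 + 30 = 326 min
326 = 0·1440 + 326; 326 = 5·60 + 26 → 05:26, same day
→ 2024-06-27 05:26 PMV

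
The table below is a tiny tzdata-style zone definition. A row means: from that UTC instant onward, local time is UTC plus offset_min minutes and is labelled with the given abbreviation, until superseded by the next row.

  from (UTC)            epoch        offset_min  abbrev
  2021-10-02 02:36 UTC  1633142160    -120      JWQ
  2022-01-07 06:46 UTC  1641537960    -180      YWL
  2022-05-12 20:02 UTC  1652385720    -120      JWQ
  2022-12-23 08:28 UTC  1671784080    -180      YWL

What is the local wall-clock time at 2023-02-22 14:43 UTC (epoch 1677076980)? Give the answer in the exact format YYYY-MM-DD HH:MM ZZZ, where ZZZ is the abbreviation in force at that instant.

Query: 2023-02-22 14:43 UTC
Rule 4/4 (YWL, -03:00): 2022-12-23 08:28 UTC ≤ query < +∞
14·60 + 43 - 180 = 703 min
703 = 0·1440 + 703; 703 = 11·60 + 43 → 11:43, same day
→ 2023-02-22 11:43 YWL

2023-02-22 11:43 YWL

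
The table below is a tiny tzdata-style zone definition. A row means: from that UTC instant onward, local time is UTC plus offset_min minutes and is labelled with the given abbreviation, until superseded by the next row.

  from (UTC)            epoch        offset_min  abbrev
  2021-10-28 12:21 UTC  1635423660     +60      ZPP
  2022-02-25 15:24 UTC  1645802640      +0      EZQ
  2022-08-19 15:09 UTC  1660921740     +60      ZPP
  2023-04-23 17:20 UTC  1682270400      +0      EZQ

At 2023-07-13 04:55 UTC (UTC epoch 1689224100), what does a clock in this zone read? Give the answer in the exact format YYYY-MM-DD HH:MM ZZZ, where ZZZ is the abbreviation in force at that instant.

Query: 2023-07-13 04:55 UTC
Rule 4/4 (EZQ, +00:00): 2023-04-23 17:20 UTC ≤ query < +∞
4·60 + 55 + 0 = 295 min
295 = 0·1440 + 295; 295 = 4·60 + 55 → 04:55, same day
→ 2023-07-13 04:55 EZQ

2023-07-13 04:55 EZQ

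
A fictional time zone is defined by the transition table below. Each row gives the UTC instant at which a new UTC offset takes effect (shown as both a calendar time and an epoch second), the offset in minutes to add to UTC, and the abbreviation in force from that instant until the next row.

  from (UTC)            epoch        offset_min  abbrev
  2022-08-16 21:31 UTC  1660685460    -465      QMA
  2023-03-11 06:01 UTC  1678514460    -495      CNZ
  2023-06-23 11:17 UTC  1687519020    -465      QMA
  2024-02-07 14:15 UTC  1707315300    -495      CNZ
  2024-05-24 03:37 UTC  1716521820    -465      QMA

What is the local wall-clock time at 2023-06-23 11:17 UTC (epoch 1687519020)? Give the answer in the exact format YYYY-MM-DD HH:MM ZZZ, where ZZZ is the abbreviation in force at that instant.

Query: 2023-06-23 11:17 UTC
Rule 3/5 (QMA, -07:45): 2023-06-23 11:17 UTC ≤ query < 2024-02-07 14:15 UTC
11·60 + 17 - 465 = 212 min
212 = 0·1440 + 212; 212 = 3·60 + 32 → 03:32, same day
→ 2023-06-23 03:32 QMA

2023-06-23 03:32 QMA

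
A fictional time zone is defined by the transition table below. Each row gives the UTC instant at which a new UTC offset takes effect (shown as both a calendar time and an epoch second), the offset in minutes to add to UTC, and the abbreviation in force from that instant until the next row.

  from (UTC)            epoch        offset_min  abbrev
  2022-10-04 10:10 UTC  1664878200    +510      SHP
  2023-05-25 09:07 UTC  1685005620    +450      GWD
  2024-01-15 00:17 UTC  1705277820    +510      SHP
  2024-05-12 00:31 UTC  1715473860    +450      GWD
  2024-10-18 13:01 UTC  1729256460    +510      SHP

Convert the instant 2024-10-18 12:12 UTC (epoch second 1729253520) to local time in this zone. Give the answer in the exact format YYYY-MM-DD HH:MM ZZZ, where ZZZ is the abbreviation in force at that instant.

Query: 2024-10-18 12:12 UTC
Rule 4/5 (GWD, +07:30): 2024-05-12 00:31 UTC ≤ query < 2024-10-18 13:01 UTC
12·60 + 12 + 450 = 1182 min
1182 = 0·1440 + 1182; 1182 = 19·60 + 42 → 19:42, same day
→ 2024-10-18 19:42 GWD

2024-10-18 19:42 GWD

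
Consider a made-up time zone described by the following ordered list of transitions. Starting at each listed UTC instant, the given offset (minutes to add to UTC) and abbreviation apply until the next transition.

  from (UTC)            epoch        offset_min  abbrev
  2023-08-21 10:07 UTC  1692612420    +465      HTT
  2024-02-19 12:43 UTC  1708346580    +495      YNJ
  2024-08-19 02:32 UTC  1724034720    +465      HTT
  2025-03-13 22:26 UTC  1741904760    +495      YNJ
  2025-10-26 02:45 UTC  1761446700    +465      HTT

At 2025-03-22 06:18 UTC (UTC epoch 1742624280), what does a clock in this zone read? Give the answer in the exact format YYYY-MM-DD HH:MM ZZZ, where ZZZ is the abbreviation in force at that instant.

2025-03-22 14:33 YNJ

Query: 2025-03-22 06:18 UTC
Rule 4/5 (YNJ, +08:15): 2025-03-13 22:26 UTC ≤ query < 2025-10-26 02:45 UTC
6·60 + 18 + 495 = 873 min
873 = 0·1440 + 873; 873 = 14·60 + 33 → 14:33, same day
→ 2025-03-22 14:33 YNJ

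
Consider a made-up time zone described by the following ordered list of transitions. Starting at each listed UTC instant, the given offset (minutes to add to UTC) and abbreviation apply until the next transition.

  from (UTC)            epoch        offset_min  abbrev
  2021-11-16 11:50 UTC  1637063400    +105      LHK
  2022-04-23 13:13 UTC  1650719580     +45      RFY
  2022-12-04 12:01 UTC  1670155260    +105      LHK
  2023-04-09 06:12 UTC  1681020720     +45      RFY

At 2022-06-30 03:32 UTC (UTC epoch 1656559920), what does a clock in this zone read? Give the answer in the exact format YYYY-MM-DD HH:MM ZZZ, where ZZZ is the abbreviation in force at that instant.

2022-06-30 04:17 RFY

Query: 2022-06-30 03:32 UTC
Rule 2/4 (RFY, +00:45): 2022-04-23 13:13 UTC ≤ query < 2022-12-04 12:01 UTC
3·60 + 32 + 45 = 257 min
257 = 0·1440 + 257; 257 = 4·60 + 17 → 04:17, same day
→ 2022-06-30 04:17 RFY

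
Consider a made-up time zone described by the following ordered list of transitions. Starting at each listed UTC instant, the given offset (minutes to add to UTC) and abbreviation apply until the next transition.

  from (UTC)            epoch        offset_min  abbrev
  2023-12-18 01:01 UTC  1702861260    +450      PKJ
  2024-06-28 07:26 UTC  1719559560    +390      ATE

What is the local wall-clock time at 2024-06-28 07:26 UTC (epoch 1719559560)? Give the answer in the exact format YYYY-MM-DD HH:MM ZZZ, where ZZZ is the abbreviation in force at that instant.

Query: 2024-06-28 07:26 UTC
Rule 2/2 (ATE, +06:30): 2024-06-28 07:26 UTC ≤ query < +∞
7·60 + 26 + 390 = 836 min
836 = 0·1440 + 836; 836 = 13·60 + 56 → 13:56, same day
→ 2024-06-28 13:56 ATE

2024-06-28 13:56 ATE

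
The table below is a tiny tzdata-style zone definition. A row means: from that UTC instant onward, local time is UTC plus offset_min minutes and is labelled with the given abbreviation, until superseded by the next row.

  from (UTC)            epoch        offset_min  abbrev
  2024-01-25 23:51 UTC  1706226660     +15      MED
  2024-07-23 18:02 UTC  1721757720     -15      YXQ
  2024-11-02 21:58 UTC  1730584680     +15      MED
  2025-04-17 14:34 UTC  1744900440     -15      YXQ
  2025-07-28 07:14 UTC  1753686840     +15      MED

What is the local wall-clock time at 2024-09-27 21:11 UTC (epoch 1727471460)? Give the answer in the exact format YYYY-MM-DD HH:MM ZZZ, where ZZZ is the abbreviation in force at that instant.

2024-09-27 20:56 YXQ

Query: 2024-09-27 21:11 UTC
Rule 2/5 (YXQ, -00:15): 2024-07-23 18:02 UTC ≤ query < 2024-11-02 21:58 UTC
21·60 + 11 - 15 = 1256 min
1256 = 0·1440 + 1256; 1256 = 20·60 + 56 → 20:56, same day
→ 2024-09-27 20:56 YXQ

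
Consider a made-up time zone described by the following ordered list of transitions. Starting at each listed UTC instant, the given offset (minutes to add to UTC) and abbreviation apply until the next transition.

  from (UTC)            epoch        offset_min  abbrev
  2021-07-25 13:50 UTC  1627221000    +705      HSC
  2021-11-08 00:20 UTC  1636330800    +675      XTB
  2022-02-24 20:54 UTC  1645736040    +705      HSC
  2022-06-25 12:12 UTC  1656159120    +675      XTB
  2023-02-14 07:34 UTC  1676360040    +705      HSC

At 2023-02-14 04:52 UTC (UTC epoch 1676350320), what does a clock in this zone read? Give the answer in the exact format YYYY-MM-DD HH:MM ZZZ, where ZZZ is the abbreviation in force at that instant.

2023-02-14 16:07 XTB

Query: 2023-02-14 04:52 UTC
Rule 4/5 (XTB, +11:15): 2022-06-25 12:12 UTC ≤ query < 2023-02-14 07:34 UTC
4·60 + 52 + 675 = 967 min
967 = 0·1440 + 967; 967 = 16·60 + 7 → 16:07, same day
→ 2023-02-14 16:07 XTB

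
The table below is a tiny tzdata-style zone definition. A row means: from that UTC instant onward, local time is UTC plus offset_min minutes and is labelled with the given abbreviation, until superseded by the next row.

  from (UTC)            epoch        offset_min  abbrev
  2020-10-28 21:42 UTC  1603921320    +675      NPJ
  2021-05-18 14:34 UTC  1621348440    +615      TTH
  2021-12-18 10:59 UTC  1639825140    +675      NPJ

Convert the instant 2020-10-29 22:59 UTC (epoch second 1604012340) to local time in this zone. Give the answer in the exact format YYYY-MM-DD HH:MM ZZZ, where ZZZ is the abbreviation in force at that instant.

2020-10-30 10:14 NPJ

Query: 2020-10-29 22:59 UTC
Rule 1/3 (NPJ, +11:15): 2020-10-28 21:42 UTC ≤ query < 2021-05-18 14:34 UTC
22·60 + 59 + 675 = 2054 min
2054 = 1·1440 + 614; 614 = 10·60 + 14 → 10:14, 2020-10-29 + 1 day = 2020-10-30
→ 2020-10-30 10:14 NPJ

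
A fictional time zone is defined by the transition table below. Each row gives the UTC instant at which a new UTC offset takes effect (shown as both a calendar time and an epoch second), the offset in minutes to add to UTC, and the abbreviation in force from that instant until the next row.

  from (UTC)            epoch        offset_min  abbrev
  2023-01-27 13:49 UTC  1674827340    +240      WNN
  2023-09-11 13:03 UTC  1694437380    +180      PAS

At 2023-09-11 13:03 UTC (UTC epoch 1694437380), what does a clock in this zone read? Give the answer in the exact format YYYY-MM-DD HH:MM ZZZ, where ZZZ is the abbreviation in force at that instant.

2023-09-11 16:03 PAS

Query: 2023-09-11 13:03 UTC
Rule 2/2 (PAS, +03:00): 2023-09-11 13:03 UTC ≤ query < +∞
13·60 + 3 + 180 = 963 min
963 = 0·1440 + 963; 963 = 16·60 + 3 → 16:03, same day
→ 2023-09-11 16:03 PAS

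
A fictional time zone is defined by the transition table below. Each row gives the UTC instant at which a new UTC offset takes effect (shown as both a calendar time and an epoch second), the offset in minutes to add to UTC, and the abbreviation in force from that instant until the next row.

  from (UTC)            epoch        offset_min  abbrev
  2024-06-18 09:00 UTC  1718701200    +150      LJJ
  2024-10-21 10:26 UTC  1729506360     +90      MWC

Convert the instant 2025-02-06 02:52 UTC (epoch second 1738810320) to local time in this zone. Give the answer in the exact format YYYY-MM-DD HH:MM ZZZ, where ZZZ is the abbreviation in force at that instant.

2025-02-06 04:22 MWC

Query: 2025-02-06 02:52 UTC
Rule 2/2 (MWC, +01:30): 2024-10-21 10:26 UTC ≤ query < +∞
2·60 + 52 + 90 = 262 min
262 = 0·1440 + 262; 262 = 4·60 + 22 → 04:22, same day
→ 2025-02-06 04:22 MWC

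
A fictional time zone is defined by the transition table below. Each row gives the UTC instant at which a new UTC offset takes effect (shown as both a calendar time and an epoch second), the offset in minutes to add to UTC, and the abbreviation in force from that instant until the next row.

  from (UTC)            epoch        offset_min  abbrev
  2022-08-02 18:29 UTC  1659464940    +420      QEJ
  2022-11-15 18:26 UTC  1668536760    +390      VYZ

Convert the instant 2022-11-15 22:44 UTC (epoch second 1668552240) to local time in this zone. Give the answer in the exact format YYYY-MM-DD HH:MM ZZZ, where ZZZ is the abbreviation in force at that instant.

Query: 2022-11-15 22:44 UTC
Rule 2/2 (VYZ, +06:30): 2022-11-15 18:26 UTC ≤ query < +∞
22·60 + 44 + 390 = 1754 min
1754 = 1·1440 + 314; 314 = 5·60 + 14 → 05:14, 2022-11-15 + 1 day = 2022-11-16
→ 2022-11-16 05:14 VYZ

2022-11-16 05:14 VYZ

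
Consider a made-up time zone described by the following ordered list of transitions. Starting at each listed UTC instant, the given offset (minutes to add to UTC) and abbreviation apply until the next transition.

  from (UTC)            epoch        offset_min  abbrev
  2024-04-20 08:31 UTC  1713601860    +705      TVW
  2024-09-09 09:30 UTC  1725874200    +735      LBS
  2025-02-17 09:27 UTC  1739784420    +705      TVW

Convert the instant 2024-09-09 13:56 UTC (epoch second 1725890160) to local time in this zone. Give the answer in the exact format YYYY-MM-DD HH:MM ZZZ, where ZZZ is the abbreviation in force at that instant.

Query: 2024-09-09 13:56 UTC
Rule 2/3 (LBS, +12:15): 2024-09-09 09:30 UTC ≤ query < 2025-02-17 09:27 UTC
13·60 + 56 + 735 = 1571 min
1571 = 1·1440 + 131; 131 = 2·60 + 11 → 02:11, 2024-09-09 + 1 day = 2024-09-10
→ 2024-09-10 02:11 LBS

2024-09-10 02:11 LBS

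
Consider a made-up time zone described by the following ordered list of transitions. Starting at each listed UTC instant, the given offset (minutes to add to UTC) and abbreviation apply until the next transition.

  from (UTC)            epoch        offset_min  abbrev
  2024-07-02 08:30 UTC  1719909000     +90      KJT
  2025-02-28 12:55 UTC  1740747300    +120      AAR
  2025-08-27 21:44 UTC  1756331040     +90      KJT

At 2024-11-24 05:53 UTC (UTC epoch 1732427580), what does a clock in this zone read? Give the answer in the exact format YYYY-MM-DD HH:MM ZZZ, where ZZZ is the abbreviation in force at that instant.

Query: 2024-11-24 05:53 UTC
Rule 1/3 (KJT, +01:30): 2024-07-02 08:30 UTC ≤ query < 2025-02-28 12:55 UTC
5·60 + 53 + 90 = 443 min
443 = 0·1440 + 443; 443 = 7·60 + 23 → 07:23, same day
→ 2024-11-24 07:23 KJT

2024-11-24 07:23 KJT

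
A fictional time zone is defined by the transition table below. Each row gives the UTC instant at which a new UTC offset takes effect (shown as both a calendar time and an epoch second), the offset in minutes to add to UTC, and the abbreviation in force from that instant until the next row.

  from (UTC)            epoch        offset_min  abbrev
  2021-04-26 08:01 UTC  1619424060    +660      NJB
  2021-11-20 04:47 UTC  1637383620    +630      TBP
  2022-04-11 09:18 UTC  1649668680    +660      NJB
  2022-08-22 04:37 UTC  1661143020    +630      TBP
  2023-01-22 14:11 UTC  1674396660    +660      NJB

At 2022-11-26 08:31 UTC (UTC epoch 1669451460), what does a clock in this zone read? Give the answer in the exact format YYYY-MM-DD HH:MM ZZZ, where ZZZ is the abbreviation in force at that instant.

2022-11-26 19:01 TBP

Query: 2022-11-26 08:31 UTC
Rule 4/5 (TBP, +10:30): 2022-08-22 04:37 UTC ≤ query < 2023-01-22 14:11 UTC
8·60 + 31 + 630 = 1141 min
1141 = 0·1440 + 1141; 1141 = 19·60 + 1 → 19:01, same day
→ 2022-11-26 19:01 TBP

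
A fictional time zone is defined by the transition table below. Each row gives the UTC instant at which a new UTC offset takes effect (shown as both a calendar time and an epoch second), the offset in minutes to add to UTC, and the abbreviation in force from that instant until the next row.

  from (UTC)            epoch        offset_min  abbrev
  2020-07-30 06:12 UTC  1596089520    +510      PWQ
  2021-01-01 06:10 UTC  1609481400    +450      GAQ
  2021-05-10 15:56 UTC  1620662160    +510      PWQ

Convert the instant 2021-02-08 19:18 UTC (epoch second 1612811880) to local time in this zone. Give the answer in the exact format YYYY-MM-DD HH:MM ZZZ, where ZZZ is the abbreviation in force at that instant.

Query: 2021-02-08 19:18 UTC
Rule 2/3 (GAQ, +07:30): 2021-01-01 06:10 UTC ≤ query < 2021-05-10 15:56 UTC
19·60 + 18 + 450 = 1608 min
1608 = 1·1440 + 168; 168 = 2·60 + 48 → 02:48, 2021-02-08 + 1 day = 2021-02-09
→ 2021-02-09 02:48 GAQ

2021-02-09 02:48 GAQ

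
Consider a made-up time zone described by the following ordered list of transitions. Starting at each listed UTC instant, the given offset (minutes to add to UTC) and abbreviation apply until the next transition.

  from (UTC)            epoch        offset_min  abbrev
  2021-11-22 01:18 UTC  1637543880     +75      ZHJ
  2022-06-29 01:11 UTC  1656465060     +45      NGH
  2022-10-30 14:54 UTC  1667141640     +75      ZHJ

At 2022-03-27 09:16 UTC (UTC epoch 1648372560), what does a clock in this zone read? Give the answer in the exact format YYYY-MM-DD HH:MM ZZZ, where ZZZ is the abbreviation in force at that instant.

2022-03-27 10:31 ZHJ

Query: 2022-03-27 09:16 UTC
Rule 1/3 (ZHJ, +01:15): 2021-11-22 01:18 UTC ≤ query < 2022-06-29 01:11 UTC
9·60 + 16 + 75 = 631 min
631 = 0·1440 + 631; 631 = 10·60 + 31 → 10:31, same day
→ 2022-03-27 10:31 ZHJ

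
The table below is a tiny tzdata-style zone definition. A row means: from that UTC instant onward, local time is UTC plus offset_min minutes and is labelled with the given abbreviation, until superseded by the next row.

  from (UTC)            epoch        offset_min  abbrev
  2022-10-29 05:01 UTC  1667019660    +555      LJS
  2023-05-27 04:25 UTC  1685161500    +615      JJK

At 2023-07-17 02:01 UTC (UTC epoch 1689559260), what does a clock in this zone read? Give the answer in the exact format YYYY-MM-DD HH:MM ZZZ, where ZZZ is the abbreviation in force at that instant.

2023-07-17 12:16 JJK

Query: 2023-07-17 02:01 UTC
Rule 2/2 (JJK, +10:15): 2023-05-27 04:25 UTC ≤ query < +∞
2·60 + 1 + 615 = 736 min
736 = 0·1440 + 736; 736 = 12·60 + 16 → 12:16, same day
→ 2023-07-17 12:16 JJK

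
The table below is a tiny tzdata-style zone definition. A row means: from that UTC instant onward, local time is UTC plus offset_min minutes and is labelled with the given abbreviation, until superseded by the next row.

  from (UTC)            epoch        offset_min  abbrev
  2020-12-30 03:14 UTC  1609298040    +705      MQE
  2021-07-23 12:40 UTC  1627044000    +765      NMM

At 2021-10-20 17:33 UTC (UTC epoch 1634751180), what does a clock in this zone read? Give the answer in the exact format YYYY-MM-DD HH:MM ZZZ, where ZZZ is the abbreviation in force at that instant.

Query: 2021-10-20 17:33 UTC
Rule 2/2 (NMM, +12:45): 2021-07-23 12:40 UTC ≤ query < +∞
17·60 + 33 + 765 = 1818 min
1818 = 1·1440 + 378; 378 = 6·60 + 18 → 06:18, 2021-10-20 + 1 day = 2021-10-21
→ 2021-10-21 06:18 NMM

2021-10-21 06:18 NMM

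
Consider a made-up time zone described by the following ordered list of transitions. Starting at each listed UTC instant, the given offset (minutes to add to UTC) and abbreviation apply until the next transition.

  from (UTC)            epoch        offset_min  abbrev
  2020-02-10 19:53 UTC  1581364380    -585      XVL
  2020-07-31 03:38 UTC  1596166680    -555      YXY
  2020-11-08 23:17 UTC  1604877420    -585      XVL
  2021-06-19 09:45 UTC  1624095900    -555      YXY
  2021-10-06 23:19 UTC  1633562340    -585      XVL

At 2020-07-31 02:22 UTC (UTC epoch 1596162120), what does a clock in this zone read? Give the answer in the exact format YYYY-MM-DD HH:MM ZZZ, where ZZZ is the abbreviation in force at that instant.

2020-07-30 16:37 XVL

Query: 2020-07-31 02:22 UTC
Rule 1/5 (XVL, -09:45): 2020-02-10 19:53 UTC ≤ query < 2020-07-31 03:38 UTC
2·60 + 22 - 585 = -443 min
-443 = -1·1440 + 997; 997 = 16·60 + 37 → 16:37, 2020-07-31 - 1 day = 2020-07-30
→ 2020-07-30 16:37 XVL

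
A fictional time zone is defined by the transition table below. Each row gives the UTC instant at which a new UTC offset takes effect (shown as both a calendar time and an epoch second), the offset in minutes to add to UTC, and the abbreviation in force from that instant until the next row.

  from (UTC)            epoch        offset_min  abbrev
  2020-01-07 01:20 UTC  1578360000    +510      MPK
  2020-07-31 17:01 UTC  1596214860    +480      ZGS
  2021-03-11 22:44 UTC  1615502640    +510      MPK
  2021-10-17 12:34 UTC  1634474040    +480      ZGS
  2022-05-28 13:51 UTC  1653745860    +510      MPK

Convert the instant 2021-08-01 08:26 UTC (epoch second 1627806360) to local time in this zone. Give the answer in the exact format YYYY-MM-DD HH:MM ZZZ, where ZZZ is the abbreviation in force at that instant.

Query: 2021-08-01 08:26 UTC
Rule 3/5 (MPK, +08:30): 2021-03-11 22:44 UTC ≤ query < 2021-10-17 12:34 UTC
8·60 + 26 + 510 = 1016 min
1016 = 0·1440 + 1016; 1016 = 16·60 + 56 → 16:56, same day
→ 2021-08-01 16:56 MPK

2021-08-01 16:56 MPK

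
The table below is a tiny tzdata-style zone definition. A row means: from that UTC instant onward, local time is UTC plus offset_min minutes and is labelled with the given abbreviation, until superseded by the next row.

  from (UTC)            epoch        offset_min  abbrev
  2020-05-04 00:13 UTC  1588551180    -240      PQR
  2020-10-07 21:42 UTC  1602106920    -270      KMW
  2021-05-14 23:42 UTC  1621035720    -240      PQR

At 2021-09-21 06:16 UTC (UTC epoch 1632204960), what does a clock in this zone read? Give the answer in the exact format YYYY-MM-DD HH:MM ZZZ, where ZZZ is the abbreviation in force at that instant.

Query: 2021-09-21 06:16 UTC
Rule 3/3 (PQR, -04:00): 2021-05-14 23:42 UTC ≤ query < +∞
6·60 + 16 - 240 = 136 min
136 = 0·1440 + 136; 136 = 2·60 + 16 → 02:16, same day
→ 2021-09-21 02:16 PQR

2021-09-21 02:16 PQR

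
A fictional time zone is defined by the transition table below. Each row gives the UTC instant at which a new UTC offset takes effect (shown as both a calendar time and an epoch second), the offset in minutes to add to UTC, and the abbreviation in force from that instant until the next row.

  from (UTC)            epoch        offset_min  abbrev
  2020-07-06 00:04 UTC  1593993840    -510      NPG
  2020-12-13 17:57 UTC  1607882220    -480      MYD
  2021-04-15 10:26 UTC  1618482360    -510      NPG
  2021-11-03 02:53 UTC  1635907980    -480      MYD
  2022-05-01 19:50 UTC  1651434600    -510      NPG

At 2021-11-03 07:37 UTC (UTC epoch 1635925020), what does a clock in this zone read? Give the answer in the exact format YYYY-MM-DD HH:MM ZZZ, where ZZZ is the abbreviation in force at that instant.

Query: 2021-11-03 07:37 UTC
Rule 4/5 (MYD, -08:00): 2021-11-03 02:53 UTC ≤ query < 2022-05-01 19:50 UTC
7·60 + 37 - 480 = -23 min
-23 = -1·1440 + 1417; 1417 = 23·60 + 37 → 23:37, 2021-11-03 - 1 day = 2021-11-02
→ 2021-11-02 23:37 MYD

2021-11-02 23:37 MYD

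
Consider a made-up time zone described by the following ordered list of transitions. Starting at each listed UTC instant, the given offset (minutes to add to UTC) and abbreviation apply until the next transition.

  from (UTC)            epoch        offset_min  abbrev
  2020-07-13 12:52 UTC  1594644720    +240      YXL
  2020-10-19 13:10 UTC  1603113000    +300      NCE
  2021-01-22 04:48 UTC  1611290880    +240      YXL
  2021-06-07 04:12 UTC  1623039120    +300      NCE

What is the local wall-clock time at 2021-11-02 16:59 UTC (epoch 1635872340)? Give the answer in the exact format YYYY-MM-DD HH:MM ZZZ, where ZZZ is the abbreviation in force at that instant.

Query: 2021-11-02 16:59 UTC
Rule 4/4 (NCE, +05:00): 2021-06-07 04:12 UTC ≤ query < +∞
16·60 + 59 + 300 = 1319 min
1319 = 0·1440 + 1319; 1319 = 21·60 + 59 → 21:59, same day
→ 2021-11-02 21:59 NCE

2021-11-02 21:59 NCE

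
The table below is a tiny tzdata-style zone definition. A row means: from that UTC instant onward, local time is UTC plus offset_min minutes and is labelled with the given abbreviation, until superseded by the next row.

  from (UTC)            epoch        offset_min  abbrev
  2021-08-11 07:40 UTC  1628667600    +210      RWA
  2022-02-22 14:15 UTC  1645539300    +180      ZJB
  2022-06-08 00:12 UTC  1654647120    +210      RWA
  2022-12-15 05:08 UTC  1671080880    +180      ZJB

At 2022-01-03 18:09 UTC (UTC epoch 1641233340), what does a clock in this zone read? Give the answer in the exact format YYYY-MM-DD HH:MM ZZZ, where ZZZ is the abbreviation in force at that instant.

Query: 2022-01-03 18:09 UTC
Rule 1/4 (RWA, +03:30): 2021-08-11 07:40 UTC ≤ query < 2022-02-22 14:15 UTC
18·60 + 9 + 210 = 1299 min
1299 = 0·1440 + 1299; 1299 = 21·60 + 39 → 21:39, same day
→ 2022-01-03 21:39 RWA

2022-01-03 21:39 RWA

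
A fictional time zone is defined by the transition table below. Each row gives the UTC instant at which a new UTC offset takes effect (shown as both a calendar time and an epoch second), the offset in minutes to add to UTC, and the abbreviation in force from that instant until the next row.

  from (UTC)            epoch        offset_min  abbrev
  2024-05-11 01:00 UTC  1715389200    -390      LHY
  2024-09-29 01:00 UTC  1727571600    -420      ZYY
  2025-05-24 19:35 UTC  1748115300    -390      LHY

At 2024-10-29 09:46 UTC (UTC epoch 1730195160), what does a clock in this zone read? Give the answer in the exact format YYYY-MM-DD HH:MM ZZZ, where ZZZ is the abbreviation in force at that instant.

2024-10-29 02:46 ZYY

Query: 2024-10-29 09:46 UTC
Rule 2/3 (ZYY, -07:00): 2024-09-29 01:00 UTC ≤ query < 2025-05-24 19:35 UTC
9·60 + 46 - 420 = 166 min
166 = 0·1440 + 166; 166 = 2·60 + 46 → 02:46, same day
→ 2024-10-29 02:46 ZYY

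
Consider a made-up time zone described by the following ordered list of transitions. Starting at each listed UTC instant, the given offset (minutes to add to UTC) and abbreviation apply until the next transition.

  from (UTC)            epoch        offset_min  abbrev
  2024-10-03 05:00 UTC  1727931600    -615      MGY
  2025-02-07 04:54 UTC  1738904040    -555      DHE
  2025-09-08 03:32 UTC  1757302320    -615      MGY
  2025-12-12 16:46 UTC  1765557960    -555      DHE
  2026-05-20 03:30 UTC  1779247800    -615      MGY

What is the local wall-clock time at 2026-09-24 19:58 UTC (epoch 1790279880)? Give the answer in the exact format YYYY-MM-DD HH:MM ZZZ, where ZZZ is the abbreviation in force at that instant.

Query: 2026-09-24 19:58 UTC
Rule 5/5 (MGY, -10:15): 2026-05-20 03:30 UTC ≤ query < +∞
19·60 + 58 - 615 = 583 min
583 = 0·1440 + 583; 583 = 9·60 + 43 → 09:43, same day
→ 2026-09-24 09:43 MGY

2026-09-24 09:43 MGY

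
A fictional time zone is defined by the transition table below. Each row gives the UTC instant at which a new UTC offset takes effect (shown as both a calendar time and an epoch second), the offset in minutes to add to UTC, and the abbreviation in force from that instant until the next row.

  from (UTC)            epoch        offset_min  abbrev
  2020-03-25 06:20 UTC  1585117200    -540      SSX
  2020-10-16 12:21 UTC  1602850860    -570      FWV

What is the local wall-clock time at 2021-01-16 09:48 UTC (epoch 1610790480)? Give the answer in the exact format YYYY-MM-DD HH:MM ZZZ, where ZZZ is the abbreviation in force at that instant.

Query: 2021-01-16 09:48 UTC
Rule 2/2 (FWV, -09:30): 2020-10-16 12:21 UTC ≤ query < +∞
9·60 + 48 - 570 = 18 min
18 = 0·1440 + 18; 18 = 0·60 + 18 → 00:18, same day
→ 2021-01-16 00:18 FWV

2021-01-16 00:18 FWV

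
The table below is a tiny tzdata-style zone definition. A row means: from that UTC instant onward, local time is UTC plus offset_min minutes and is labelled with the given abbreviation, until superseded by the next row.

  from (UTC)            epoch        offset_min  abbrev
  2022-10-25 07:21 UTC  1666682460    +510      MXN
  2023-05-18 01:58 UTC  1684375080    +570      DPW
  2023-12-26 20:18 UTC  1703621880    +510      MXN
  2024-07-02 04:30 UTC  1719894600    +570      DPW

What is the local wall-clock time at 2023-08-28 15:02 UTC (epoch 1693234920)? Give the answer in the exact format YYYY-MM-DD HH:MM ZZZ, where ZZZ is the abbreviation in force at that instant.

2023-08-29 00:32 DPW

Query: 2023-08-28 15:02 UTC
Rule 2/4 (DPW, +09:30): 2023-05-18 01:58 UTC ≤ query < 2023-12-26 20:18 UTC
15·60 + 2 + 570 = 1472 min
1472 = 1·1440 + 32; 32 = 0·60 + 32 → 00:32, 2023-08-28 + 1 day = 2023-08-29
→ 2023-08-29 00:32 DPW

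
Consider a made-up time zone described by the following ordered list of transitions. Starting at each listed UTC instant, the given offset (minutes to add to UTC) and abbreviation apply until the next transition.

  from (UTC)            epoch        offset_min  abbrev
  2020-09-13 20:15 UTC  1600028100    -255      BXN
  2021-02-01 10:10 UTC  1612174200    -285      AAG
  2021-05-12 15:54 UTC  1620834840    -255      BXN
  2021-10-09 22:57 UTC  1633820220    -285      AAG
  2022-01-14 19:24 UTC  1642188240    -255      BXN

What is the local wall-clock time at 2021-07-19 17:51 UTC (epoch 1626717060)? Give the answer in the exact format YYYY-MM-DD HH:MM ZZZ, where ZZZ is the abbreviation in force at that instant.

2021-07-19 13:36 BXN

Query: 2021-07-19 17:51 UTC
Rule 3/5 (BXN, -04:15): 2021-05-12 15:54 UTC ≤ query < 2021-10-09 22:57 UTC
17·60 + 51 - 255 = 816 min
816 = 0·1440 + 816; 816 = 13·60 + 36 → 13:36, same day
→ 2021-07-19 13:36 BXN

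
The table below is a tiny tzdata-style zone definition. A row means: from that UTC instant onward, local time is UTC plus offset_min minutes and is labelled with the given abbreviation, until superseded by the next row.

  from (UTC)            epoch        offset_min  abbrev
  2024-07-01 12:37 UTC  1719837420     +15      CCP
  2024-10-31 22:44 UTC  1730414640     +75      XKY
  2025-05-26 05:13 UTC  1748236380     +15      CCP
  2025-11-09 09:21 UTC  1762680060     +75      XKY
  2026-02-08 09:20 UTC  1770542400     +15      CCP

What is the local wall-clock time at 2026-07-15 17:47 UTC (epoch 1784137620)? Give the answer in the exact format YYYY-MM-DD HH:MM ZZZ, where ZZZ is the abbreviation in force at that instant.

2026-07-15 18:02 CCP

Query: 2026-07-15 17:47 UTC
Rule 5/5 (CCP, +00:15): 2026-02-08 09:20 UTC ≤ query < +∞
17·60 + 47 + 15 = 1082 min
1082 = 0·1440 + 1082; 1082 = 18·60 + 2 → 18:02, same day
→ 2026-07-15 18:02 CCP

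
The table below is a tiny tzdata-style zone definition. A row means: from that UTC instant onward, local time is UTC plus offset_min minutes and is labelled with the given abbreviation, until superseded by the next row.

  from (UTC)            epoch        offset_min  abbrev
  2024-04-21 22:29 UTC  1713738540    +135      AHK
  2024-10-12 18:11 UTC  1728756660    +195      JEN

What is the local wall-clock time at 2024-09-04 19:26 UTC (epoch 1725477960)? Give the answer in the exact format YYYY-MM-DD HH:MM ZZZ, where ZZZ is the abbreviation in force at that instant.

Query: 2024-09-04 19:26 UTC
Rule 1/2 (AHK, +02:15): 2024-04-21 22:29 UTC ≤ query < 2024-10-12 18:11 UTC
19·60 + 26 + 135 = 1301 min
1301 = 0·1440 + 1301; 1301 = 21·60 + 41 → 21:41, same day
→ 2024-09-04 21:41 AHK

2024-09-04 21:41 AHK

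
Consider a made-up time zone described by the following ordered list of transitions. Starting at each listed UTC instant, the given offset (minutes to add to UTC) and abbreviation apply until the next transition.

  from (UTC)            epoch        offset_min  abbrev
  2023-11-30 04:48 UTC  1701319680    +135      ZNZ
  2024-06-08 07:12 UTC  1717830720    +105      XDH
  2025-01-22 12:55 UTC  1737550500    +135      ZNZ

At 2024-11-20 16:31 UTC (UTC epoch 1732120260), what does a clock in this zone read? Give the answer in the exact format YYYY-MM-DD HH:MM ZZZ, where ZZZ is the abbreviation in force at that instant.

2024-11-20 18:16 XDH

Query: 2024-11-20 16:31 UTC
Rule 2/3 (XDH, +01:45): 2024-06-08 07:12 UTC ≤ query < 2025-01-22 12:55 UTC
16·60 + 31 + 105 = 1096 min
1096 = 0·1440 + 1096; 1096 = 18·60 + 16 → 18:16, same day
→ 2024-11-20 18:16 XDH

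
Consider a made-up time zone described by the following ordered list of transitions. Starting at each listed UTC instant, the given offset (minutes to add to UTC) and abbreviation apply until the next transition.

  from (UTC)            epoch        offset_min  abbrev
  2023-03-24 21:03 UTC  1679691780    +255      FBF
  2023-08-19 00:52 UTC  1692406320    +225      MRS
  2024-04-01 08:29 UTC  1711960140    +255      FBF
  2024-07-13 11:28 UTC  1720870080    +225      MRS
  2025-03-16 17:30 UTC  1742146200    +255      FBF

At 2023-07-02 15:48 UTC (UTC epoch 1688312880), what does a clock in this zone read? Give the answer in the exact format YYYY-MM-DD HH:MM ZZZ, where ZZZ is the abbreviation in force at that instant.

2023-07-02 20:03 FBF

Query: 2023-07-02 15:48 UTC
Rule 1/5 (FBF, +04:15): 2023-03-24 21:03 UTC ≤ query < 2023-08-19 00:52 UTC
15·60 + 48 + 255 = 1203 min
1203 = 0·1440 + 1203; 1203 = 20·60 + 3 → 20:03, same day
→ 2023-07-02 20:03 FBF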